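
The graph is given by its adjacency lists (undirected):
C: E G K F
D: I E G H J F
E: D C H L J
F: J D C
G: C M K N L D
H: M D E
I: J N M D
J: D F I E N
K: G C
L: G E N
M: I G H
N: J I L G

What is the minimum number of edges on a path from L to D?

2

Level 0: L
Level 1: E, G, N
Level 2: C, D, H, I, J, K, M
Level 3: F
D first appears at level 2.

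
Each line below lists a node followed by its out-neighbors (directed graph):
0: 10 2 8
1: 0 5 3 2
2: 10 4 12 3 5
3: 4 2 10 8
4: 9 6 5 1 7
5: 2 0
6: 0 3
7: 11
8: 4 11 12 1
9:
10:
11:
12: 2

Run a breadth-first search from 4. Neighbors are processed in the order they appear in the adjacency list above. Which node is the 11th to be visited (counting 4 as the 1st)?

10

Visit 4; enqueue 9, 6, 5, 1, 7 → queue [9, 6, 5, 1, 7]
Visit 9 → queue [6, 5, 1, 7]
Visit 6; enqueue 0, 3 → queue [5, 1, 7, 0, 3]
Visit 5; enqueue 2 → queue [1, 7, 0, 3, 2]
Visit 1 → queue [7, 0, 3, 2]
Visit 7; enqueue 11 → queue [0, 3, 2, 11]
Visit 0; enqueue 10, 8 → queue [3, 2, 11, 10, 8]
Visit 3 → queue [2, 11, 10, 8]
Visit 2; enqueue 12 → queue [11, 10, 8, 12]
Visit 11 → queue [10, 8, 12]
Visit 10 → queue [8, 12]
Visit 8 → queue [12]
Visit 12 → queue []

Visit order: 4, 9, 6, 5, 1, 7, 0, 3, 2, 11, 10, 8, 12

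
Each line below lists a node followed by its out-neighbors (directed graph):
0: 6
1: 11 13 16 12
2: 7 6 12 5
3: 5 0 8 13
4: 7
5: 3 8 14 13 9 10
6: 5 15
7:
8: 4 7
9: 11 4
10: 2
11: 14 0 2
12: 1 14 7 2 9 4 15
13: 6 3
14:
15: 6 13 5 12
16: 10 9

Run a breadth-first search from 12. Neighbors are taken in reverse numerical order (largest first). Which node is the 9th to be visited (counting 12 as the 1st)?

13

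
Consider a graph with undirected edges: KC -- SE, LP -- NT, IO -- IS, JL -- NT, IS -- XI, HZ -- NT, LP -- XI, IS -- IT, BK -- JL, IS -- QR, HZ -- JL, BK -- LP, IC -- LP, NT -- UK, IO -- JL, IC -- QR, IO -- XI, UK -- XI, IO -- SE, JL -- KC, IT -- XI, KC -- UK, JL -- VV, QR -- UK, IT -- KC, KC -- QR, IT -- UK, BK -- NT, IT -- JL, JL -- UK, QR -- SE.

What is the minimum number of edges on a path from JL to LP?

Level 0: JL
Level 1: BK, HZ, IO, IT, KC, NT, UK, VV
Level 2: IS, LP, QR, SE, XI
Level 3: IC
LP first appears at level 2.

2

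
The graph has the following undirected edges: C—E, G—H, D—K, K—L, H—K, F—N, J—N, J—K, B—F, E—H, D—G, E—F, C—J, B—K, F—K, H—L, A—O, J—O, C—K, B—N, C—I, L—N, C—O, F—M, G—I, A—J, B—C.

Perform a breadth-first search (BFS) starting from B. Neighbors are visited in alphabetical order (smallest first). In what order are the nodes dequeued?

B, C, F, K, N, E, I, J, O, M, D, H, L, G, A

Visit B; enqueue C, F, K, N → queue [C, F, K, N]
Visit C; enqueue E, I, J, O → queue [F, K, N, E, I, J, O]
Visit F; enqueue M → queue [K, N, E, I, J, O, M]
Visit K; enqueue D, H, L → queue [N, E, I, J, O, M, D, H, L]
Visit N → queue [E, I, J, O, M, D, H, L]
Visit E → queue [I, J, O, M, D, H, L]
Visit I; enqueue G → queue [J, O, M, D, H, L, G]
Visit J; enqueue A → queue [O, M, D, H, L, G, A]
Visit O → queue [M, D, H, L, G, A]
Visit M → queue [D, H, L, G, A]
Visit D → queue [H, L, G, A]
Visit H → queue [L, G, A]
Visit L → queue [G, A]
Visit G → queue [A]
Visit A → queue []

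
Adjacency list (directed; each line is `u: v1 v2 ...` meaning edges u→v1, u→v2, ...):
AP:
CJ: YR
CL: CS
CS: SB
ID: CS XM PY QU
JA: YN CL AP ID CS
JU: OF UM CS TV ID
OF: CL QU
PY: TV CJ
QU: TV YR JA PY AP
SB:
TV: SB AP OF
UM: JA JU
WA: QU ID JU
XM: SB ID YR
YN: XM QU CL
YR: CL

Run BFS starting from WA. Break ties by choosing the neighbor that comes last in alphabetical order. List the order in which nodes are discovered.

Visit WA; enqueue QU, JU, ID → queue [QU, JU, ID]
Visit QU; enqueue YR, TV, PY, JA, AP → queue [JU, ID, YR, TV, PY, JA, AP]
Visit JU; enqueue UM, OF, CS → queue [ID, YR, TV, PY, JA, AP, UM, OF, CS]
Visit ID; enqueue XM → queue [YR, TV, PY, JA, AP, UM, OF, CS, XM]
Visit YR; enqueue CL → queue [TV, PY, JA, AP, UM, OF, CS, XM, CL]
Visit TV; enqueue SB → queue [PY, JA, AP, UM, OF, CS, XM, CL, SB]
Visit PY; enqueue CJ → queue [JA, AP, UM, OF, CS, XM, CL, SB, CJ]
Visit JA; enqueue YN → queue [AP, UM, OF, CS, XM, CL, SB, CJ, YN]
Visit AP → queue [UM, OF, CS, XM, CL, SB, CJ, YN]
Visit UM → queue [OF, CS, XM, CL, SB, CJ, YN]
Visit OF → queue [CS, XM, CL, SB, CJ, YN]
Visit CS → queue [XM, CL, SB, CJ, YN]
Visit XM → queue [CL, SB, CJ, YN]
Visit CL → queue [SB, CJ, YN]
Visit SB → queue [CJ, YN]
Visit CJ → queue [YN]
Visit YN → queue []

WA -> QU -> JU -> ID -> YR -> TV -> PY -> JA -> AP -> UM -> OF -> CS -> XM -> CL -> SB -> CJ -> YN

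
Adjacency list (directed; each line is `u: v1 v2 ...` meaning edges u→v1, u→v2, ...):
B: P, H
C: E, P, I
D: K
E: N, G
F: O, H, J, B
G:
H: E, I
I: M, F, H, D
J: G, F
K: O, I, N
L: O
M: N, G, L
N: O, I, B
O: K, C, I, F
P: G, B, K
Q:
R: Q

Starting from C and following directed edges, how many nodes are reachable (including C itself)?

BFS from C visits: C, E, P, I, N, G, B, K, M, F, H, D, O, L, J
Reachable nodes: 15 of 17 total.

15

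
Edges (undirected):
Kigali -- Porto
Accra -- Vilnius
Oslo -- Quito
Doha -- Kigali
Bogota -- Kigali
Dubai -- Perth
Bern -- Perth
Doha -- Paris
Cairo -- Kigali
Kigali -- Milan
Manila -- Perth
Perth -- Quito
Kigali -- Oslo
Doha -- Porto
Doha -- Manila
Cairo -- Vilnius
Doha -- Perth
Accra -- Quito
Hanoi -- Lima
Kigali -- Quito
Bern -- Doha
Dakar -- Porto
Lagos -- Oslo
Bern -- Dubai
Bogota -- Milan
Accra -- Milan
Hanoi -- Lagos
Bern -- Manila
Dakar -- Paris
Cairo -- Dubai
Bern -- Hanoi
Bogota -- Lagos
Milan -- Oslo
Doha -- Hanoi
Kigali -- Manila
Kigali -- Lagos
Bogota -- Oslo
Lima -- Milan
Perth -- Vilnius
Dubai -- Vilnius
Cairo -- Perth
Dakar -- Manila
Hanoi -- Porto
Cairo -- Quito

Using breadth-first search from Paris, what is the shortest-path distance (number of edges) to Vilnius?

Level 0: Paris
Level 1: Dakar, Doha
Level 2: Bern, Hanoi, Kigali, Manila, Perth, Porto
Level 3: Bogota, Cairo, Dubai, Lagos, Lima, Milan, Oslo, Quito, Vilnius
Level 4: Accra
Vilnius first appears at level 3.

3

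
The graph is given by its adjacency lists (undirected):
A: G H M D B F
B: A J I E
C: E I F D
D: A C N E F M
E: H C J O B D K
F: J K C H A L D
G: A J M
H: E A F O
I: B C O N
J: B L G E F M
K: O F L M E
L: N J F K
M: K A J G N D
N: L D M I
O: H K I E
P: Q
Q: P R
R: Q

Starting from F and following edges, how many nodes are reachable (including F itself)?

15

BFS from F visits: F, L, K, J, H, D, C, A, N, O, M, E, G, B, I
Reachable nodes: 15 of 18 total.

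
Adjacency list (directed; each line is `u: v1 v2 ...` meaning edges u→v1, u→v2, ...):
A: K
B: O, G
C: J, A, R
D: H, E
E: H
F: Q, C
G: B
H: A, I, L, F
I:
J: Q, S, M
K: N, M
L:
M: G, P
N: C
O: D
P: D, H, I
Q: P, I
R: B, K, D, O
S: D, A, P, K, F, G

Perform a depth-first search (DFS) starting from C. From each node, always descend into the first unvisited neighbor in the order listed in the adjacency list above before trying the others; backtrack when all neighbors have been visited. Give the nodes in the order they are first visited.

C J Q P D H A K N M G B O I L F E S R

Visit C
C → J
J → Q
Q → P
P → D
D → H
H → A
A → K
K → N
K → M
M → G
G → B
B → O
H → I
H → L
H → F
D → E
J → S
C → R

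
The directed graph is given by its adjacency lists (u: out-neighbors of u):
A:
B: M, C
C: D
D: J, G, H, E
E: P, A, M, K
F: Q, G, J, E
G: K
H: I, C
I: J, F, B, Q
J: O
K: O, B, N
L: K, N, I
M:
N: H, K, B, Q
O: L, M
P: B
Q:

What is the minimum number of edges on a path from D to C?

2

Level 0: D
Level 1: E, G, H, J
Level 2: A, C, I, K, M, O, P
Level 3: B, F, L, N, Q
C first appears at level 2.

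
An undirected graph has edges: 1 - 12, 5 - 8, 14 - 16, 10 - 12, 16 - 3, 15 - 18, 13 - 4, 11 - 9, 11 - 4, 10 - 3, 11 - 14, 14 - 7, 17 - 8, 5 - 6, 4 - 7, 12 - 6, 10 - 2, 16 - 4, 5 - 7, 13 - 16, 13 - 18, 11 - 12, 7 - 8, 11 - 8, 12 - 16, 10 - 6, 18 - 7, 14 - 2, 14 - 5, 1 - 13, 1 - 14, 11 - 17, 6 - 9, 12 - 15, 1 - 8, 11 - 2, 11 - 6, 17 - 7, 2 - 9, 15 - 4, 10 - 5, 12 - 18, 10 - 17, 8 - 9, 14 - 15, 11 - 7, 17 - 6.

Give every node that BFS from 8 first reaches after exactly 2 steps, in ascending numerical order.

2, 4, 6, 10, 12, 13, 14, 18

Level 0: 8
Level 1: 1, 5, 7, 9, 11, 17
Level 2: 2, 4, 6, 10, 12, 13, 14, 18
Level 3: 3, 15, 16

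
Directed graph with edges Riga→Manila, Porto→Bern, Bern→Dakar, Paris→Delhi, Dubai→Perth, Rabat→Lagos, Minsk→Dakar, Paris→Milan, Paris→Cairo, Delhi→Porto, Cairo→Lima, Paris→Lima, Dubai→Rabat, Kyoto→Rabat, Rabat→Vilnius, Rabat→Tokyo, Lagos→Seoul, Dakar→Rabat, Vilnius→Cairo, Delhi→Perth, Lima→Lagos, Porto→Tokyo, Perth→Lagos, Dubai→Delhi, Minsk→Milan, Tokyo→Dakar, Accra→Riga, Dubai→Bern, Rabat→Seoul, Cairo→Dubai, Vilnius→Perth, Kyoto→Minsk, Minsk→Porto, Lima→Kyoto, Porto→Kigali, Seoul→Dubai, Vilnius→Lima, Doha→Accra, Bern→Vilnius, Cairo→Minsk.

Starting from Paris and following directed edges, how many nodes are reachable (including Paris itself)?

18

BFS from Paris visits: Paris, Cairo, Delhi, Lima, Milan, Dubai, Minsk, Perth, Porto, Kyoto, Lagos, Bern, Rabat, Dakar, Kigali, Tokyo, Seoul, Vilnius
Reachable nodes: 18 of 22 total.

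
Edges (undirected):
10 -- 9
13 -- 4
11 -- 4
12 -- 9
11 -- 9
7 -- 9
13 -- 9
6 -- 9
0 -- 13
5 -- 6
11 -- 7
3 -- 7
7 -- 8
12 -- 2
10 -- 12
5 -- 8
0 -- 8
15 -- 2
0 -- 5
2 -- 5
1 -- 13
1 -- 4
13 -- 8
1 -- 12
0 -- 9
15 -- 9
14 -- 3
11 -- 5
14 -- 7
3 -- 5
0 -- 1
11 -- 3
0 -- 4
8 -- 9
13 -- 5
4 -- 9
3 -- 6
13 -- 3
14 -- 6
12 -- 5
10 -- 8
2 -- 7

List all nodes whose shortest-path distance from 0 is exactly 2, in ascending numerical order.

Level 0: 0
Level 1: 1, 4, 5, 8, 9, 13
Level 2: 2, 3, 6, 7, 10, 11, 12, 15
Level 3: 14

2, 3, 6, 7, 10, 11, 12, 15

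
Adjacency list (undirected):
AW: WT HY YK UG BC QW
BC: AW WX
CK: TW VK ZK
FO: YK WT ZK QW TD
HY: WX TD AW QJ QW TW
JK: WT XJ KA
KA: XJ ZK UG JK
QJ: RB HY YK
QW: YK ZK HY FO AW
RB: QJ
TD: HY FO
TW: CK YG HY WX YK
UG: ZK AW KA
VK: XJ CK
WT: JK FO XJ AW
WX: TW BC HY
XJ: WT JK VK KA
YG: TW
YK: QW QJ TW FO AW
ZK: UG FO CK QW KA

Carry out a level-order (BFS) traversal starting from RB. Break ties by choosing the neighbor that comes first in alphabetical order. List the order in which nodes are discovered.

RB QJ HY YK AW QW TD TW WX FO BC UG WT ZK CK YG KA JK XJ VK

Visit RB; enqueue QJ → queue [QJ]
Visit QJ; enqueue HY, YK → queue [HY, YK]
Visit HY; enqueue AW, QW, TD, TW, WX → queue [YK, AW, QW, TD, TW, WX]
Visit YK; enqueue FO → queue [AW, QW, TD, TW, WX, FO]
Visit AW; enqueue BC, UG, WT → queue [QW, TD, TW, WX, FO, BC, UG, WT]
Visit QW; enqueue ZK → queue [TD, TW, WX, FO, BC, UG, WT, ZK]
Visit TD → queue [TW, WX, FO, BC, UG, WT, ZK]
Visit TW; enqueue CK, YG → queue [WX, FO, BC, UG, WT, ZK, CK, YG]
Visit WX → queue [FO, BC, UG, WT, ZK, CK, YG]
Visit FO → queue [BC, UG, WT, ZK, CK, YG]
Visit BC → queue [UG, WT, ZK, CK, YG]
Visit UG; enqueue KA → queue [WT, ZK, CK, YG, KA]
Visit WT; enqueue JK, XJ → queue [ZK, CK, YG, KA, JK, XJ]
Visit ZK → queue [CK, YG, KA, JK, XJ]
Visit CK; enqueue VK → queue [YG, KA, JK, XJ, VK]
Visit YG → queue [KA, JK, XJ, VK]
Visit KA → queue [JK, XJ, VK]
Visit JK → queue [XJ, VK]
Visit XJ → queue [VK]
Visit VK → queue []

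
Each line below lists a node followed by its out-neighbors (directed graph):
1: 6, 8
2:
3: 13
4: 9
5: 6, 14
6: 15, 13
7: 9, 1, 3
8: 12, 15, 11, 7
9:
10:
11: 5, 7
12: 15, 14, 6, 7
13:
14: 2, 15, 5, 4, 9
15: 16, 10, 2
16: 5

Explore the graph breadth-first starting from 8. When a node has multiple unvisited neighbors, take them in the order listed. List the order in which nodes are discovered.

8 -> 12 -> 15 -> 11 -> 7 -> 14 -> 6 -> 16 -> 10 -> 2 -> 5 -> 9 -> 1 -> 3 -> 4 -> 13

Visit 8; enqueue 12, 15, 11, 7 → queue [12, 15, 11, 7]
Visit 12; enqueue 14, 6 → queue [15, 11, 7, 14, 6]
Visit 15; enqueue 16, 10, 2 → queue [11, 7, 14, 6, 16, 10, 2]
Visit 11; enqueue 5 → queue [7, 14, 6, 16, 10, 2, 5]
Visit 7; enqueue 9, 1, 3 → queue [14, 6, 16, 10, 2, 5, 9, 1, 3]
Visit 14; enqueue 4 → queue [6, 16, 10, 2, 5, 9, 1, 3, 4]
Visit 6; enqueue 13 → queue [16, 10, 2, 5, 9, 1, 3, 4, 13]
Visit 16 → queue [10, 2, 5, 9, 1, 3, 4, 13]
Visit 10 → queue [2, 5, 9, 1, 3, 4, 13]
Visit 2 → queue [5, 9, 1, 3, 4, 13]
Visit 5 → queue [9, 1, 3, 4, 13]
Visit 9 → queue [1, 3, 4, 13]
Visit 1 → queue [3, 4, 13]
Visit 3 → queue [4, 13]
Visit 4 → queue [13]
Visit 13 → queue []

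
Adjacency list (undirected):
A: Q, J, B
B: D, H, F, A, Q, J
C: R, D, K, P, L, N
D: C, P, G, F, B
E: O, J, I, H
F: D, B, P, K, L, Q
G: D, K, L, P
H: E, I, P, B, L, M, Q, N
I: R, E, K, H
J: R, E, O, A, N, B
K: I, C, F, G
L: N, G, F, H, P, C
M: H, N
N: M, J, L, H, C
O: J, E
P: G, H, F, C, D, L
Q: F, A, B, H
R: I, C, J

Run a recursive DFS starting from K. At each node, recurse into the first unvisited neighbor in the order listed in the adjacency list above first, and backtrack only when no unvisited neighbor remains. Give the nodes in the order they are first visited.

Visit K
K → I
I → R
R → C
C → D
D → P
P → G
G → L
L → N
N → M
M → H
H → E
E → O
O → J
J → A
A → Q
Q → F
F → B

K -> I -> R -> C -> D -> P -> G -> L -> N -> M -> H -> E -> O -> J -> A -> Q -> F -> B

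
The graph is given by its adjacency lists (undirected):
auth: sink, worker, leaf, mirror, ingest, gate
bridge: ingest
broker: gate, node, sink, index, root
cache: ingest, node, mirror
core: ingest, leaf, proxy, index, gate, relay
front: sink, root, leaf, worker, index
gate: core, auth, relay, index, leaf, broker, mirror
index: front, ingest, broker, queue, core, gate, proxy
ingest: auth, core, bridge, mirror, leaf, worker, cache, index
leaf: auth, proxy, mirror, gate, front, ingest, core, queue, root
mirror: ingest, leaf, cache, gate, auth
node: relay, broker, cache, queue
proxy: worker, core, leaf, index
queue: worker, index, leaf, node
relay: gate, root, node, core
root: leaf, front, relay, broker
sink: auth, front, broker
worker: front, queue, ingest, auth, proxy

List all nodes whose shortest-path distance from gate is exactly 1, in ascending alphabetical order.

Level 0: gate
Level 1: auth, broker, core, index, leaf, mirror, relay
Level 2: cache, front, ingest, node, proxy, queue, root, sink, worker
Level 3: bridge

auth, broker, core, index, leaf, mirror, relay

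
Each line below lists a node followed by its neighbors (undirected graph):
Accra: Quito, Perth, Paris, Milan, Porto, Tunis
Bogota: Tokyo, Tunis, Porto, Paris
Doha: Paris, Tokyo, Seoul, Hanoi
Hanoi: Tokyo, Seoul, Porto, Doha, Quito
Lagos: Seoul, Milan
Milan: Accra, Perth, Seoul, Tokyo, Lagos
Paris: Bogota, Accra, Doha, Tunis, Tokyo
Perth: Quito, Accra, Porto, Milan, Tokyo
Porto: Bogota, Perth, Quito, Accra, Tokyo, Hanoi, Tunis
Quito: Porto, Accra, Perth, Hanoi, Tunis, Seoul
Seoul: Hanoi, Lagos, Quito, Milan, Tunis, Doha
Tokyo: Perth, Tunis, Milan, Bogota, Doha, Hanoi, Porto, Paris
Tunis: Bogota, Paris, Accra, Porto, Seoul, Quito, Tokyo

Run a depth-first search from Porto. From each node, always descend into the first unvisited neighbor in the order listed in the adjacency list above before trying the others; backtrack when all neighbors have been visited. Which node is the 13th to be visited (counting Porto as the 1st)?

Visit Porto
Porto → Bogota
Bogota → Tokyo
Tokyo → Perth
Perth → Quito
Quito → Accra
Accra → Paris
Paris → Doha
Doha → Seoul
Seoul → Hanoi
Seoul → Lagos
Lagos → Milan
Seoul → Tunis

Visit order: Porto, Bogota, Tokyo, Perth, Quito, Accra, Paris, Doha, Seoul, Hanoi, Lagos, Milan, Tunis

Tunis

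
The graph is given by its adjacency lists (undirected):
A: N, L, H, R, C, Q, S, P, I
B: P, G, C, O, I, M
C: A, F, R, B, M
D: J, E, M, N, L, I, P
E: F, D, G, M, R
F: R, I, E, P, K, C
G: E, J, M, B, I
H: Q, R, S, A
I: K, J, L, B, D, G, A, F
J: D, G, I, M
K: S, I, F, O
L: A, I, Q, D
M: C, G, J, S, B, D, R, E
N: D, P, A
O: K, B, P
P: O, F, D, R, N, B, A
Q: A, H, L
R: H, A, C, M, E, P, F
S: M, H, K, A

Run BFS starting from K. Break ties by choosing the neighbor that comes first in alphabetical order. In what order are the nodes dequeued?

K, F, I, O, S, C, E, P, R, A, B, D, G, J, L, H, M, N, Q

Visit K; enqueue F, I, O, S → queue [F, I, O, S]
Visit F; enqueue C, E, P, R → queue [I, O, S, C, E, P, R]
Visit I; enqueue A, B, D, G, J, L → queue [O, S, C, E, P, R, A, B, D, G, J, L]
Visit O → queue [S, C, E, P, R, A, B, D, G, J, L]
Visit S; enqueue H, M → queue [C, E, P, R, A, B, D, G, J, L, H, M]
Visit C → queue [E, P, R, A, B, D, G, J, L, H, M]
Visit E → queue [P, R, A, B, D, G, J, L, H, M]
Visit P; enqueue N → queue [R, A, B, D, G, J, L, H, M, N]
Visit R → queue [A, B, D, G, J, L, H, M, N]
Visit A; enqueue Q → queue [B, D, G, J, L, H, M, N, Q]
Visit B → queue [D, G, J, L, H, M, N, Q]
Visit D → queue [G, J, L, H, M, N, Q]
Visit G → queue [J, L, H, M, N, Q]
Visit J → queue [L, H, M, N, Q]
Visit L → queue [H, M, N, Q]
Visit H → queue [M, N, Q]
Visit M → queue [N, Q]
Visit N → queue [Q]
Visit Q → queue []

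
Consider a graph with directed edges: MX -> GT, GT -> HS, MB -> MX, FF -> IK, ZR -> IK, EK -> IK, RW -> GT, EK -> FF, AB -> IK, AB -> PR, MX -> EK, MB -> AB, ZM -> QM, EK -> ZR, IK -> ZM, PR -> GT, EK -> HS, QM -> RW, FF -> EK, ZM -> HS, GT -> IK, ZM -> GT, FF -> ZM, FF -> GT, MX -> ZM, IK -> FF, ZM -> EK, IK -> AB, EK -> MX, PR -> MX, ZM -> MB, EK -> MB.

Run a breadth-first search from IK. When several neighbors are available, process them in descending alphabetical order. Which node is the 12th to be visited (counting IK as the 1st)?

Visit IK; enqueue ZM, FF, AB → queue [ZM, FF, AB]
Visit ZM; enqueue QM, MB, HS, GT, EK → queue [FF, AB, QM, MB, HS, GT, EK]
Visit FF → queue [AB, QM, MB, HS, GT, EK]
Visit AB; enqueue PR → queue [QM, MB, HS, GT, EK, PR]
Visit QM; enqueue RW → queue [MB, HS, GT, EK, PR, RW]
Visit MB; enqueue MX → queue [HS, GT, EK, PR, RW, MX]
Visit HS → queue [GT, EK, PR, RW, MX]
Visit GT → queue [EK, PR, RW, MX]
Visit EK; enqueue ZR → queue [PR, RW, MX, ZR]
Visit PR → queue [RW, MX, ZR]
Visit RW → queue [MX, ZR]
Visit MX → queue [ZR]
Visit ZR → queue []

Visit order: IK, ZM, FF, AB, QM, MB, HS, GT, EK, PR, RW, MX, ZR

MX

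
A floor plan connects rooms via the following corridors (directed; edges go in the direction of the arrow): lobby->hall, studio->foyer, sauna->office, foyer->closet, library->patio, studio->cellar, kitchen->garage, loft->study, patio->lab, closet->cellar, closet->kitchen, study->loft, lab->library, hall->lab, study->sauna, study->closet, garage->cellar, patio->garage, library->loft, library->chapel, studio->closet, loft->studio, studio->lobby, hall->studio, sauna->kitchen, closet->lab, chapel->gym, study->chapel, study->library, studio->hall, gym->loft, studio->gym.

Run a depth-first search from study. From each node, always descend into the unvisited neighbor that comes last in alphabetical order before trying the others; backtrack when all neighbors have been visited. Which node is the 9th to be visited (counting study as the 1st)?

Visit study
study → sauna
sauna → office
sauna → kitchen
kitchen → garage
garage → cellar
study → loft
loft → studio
studio → lobby
lobby → hall
hall → lab
lab → library
library → patio
library → chapel
chapel → gym
studio → foyer
foyer → closet

Visit order: study, sauna, office, kitchen, garage, cellar, loft, studio, lobby, hall, lab, library, patio, chapel, gym, foyer, closet

lobby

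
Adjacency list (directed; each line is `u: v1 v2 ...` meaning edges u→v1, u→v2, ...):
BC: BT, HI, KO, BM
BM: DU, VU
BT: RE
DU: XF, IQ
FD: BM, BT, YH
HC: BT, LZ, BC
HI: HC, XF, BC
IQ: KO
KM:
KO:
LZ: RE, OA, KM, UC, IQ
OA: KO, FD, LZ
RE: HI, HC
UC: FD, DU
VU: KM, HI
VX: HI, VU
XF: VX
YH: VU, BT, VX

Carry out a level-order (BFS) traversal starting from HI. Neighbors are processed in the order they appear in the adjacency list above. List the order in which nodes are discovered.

Visit HI; enqueue HC, XF, BC → queue [HC, XF, BC]
Visit HC; enqueue BT, LZ → queue [XF, BC, BT, LZ]
Visit XF; enqueue VX → queue [BC, BT, LZ, VX]
Visit BC; enqueue KO, BM → queue [BT, LZ, VX, KO, BM]
Visit BT; enqueue RE → queue [LZ, VX, KO, BM, RE]
Visit LZ; enqueue OA, KM, UC, IQ → queue [VX, KO, BM, RE, OA, KM, UC, IQ]
Visit VX; enqueue VU → queue [KO, BM, RE, OA, KM, UC, IQ, VU]
Visit KO → queue [BM, RE, OA, KM, UC, IQ, VU]
Visit BM; enqueue DU → queue [RE, OA, KM, UC, IQ, VU, DU]
Visit RE → queue [OA, KM, UC, IQ, VU, DU]
Visit OA; enqueue FD → queue [KM, UC, IQ, VU, DU, FD]
Visit KM → queue [UC, IQ, VU, DU, FD]
Visit UC → queue [IQ, VU, DU, FD]
Visit IQ → queue [VU, DU, FD]
Visit VU → queue [DU, FD]
Visit DU → queue [FD]
Visit FD; enqueue YH → queue [YH]
Visit YH → queue []

HI, HC, XF, BC, BT, LZ, VX, KO, BM, RE, OA, KM, UC, IQ, VU, DU, FD, YH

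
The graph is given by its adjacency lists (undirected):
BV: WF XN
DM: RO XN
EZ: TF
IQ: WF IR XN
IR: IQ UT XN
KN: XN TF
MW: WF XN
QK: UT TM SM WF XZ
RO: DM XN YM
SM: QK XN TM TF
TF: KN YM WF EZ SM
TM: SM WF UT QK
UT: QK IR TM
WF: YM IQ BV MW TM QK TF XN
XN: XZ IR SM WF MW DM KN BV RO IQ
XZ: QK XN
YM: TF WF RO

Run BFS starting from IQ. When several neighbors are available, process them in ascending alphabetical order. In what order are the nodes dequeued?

IQ, IR, WF, XN, UT, BV, MW, QK, TF, TM, YM, DM, KN, RO, SM, XZ, EZ

Visit IQ; enqueue IR, WF, XN → queue [IR, WF, XN]
Visit IR; enqueue UT → queue [WF, XN, UT]
Visit WF; enqueue BV, MW, QK, TF, TM, YM → queue [XN, UT, BV, MW, QK, TF, TM, YM]
Visit XN; enqueue DM, KN, RO, SM, XZ → queue [UT, BV, MW, QK, TF, TM, YM, DM, KN, RO, SM, XZ]
Visit UT → queue [BV, MW, QK, TF, TM, YM, DM, KN, RO, SM, XZ]
Visit BV → queue [MW, QK, TF, TM, YM, DM, KN, RO, SM, XZ]
Visit MW → queue [QK, TF, TM, YM, DM, KN, RO, SM, XZ]
Visit QK → queue [TF, TM, YM, DM, KN, RO, SM, XZ]
Visit TF; enqueue EZ → queue [TM, YM, DM, KN, RO, SM, XZ, EZ]
Visit TM → queue [YM, DM, KN, RO, SM, XZ, EZ]
Visit YM → queue [DM, KN, RO, SM, XZ, EZ]
Visit DM → queue [KN, RO, SM, XZ, EZ]
Visit KN → queue [RO, SM, XZ, EZ]
Visit RO → queue [SM, XZ, EZ]
Visit SM → queue [XZ, EZ]
Visit XZ → queue [EZ]
Visit EZ → queue []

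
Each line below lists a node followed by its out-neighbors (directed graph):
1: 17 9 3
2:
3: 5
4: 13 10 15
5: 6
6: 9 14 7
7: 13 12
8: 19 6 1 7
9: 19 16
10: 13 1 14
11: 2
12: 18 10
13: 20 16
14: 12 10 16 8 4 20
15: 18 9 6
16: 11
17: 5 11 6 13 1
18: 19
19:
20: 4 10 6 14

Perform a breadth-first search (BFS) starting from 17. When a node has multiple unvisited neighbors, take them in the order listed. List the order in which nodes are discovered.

Visit 17; enqueue 5, 11, 6, 13, 1 → queue [5, 11, 6, 13, 1]
Visit 5 → queue [11, 6, 13, 1]
Visit 11; enqueue 2 → queue [6, 13, 1, 2]
Visit 6; enqueue 9, 14, 7 → queue [13, 1, 2, 9, 14, 7]
Visit 13; enqueue 20, 16 → queue [1, 2, 9, 14, 7, 20, 16]
Visit 1; enqueue 3 → queue [2, 9, 14, 7, 20, 16, 3]
Visit 2 → queue [9, 14, 7, 20, 16, 3]
Visit 9; enqueue 19 → queue [14, 7, 20, 16, 3, 19]
Visit 14; enqueue 12, 10, 8, 4 → queue [7, 20, 16, 3, 19, 12, 10, 8, 4]
Visit 7 → queue [20, 16, 3, 19, 12, 10, 8, 4]
Visit 20 → queue [16, 3, 19, 12, 10, 8, 4]
Visit 16 → queue [3, 19, 12, 10, 8, 4]
Visit 3 → queue [19, 12, 10, 8, 4]
Visit 19 → queue [12, 10, 8, 4]
Visit 12; enqueue 18 → queue [10, 8, 4, 18]
Visit 10 → queue [8, 4, 18]
Visit 8 → queue [4, 18]
Visit 4; enqueue 15 → queue [18, 15]
Visit 18 → queue [15]
Visit 15 → queue []

17 -> 5 -> 11 -> 6 -> 13 -> 1 -> 2 -> 9 -> 14 -> 7 -> 20 -> 16 -> 3 -> 19 -> 12 -> 10 -> 8 -> 4 -> 18 -> 15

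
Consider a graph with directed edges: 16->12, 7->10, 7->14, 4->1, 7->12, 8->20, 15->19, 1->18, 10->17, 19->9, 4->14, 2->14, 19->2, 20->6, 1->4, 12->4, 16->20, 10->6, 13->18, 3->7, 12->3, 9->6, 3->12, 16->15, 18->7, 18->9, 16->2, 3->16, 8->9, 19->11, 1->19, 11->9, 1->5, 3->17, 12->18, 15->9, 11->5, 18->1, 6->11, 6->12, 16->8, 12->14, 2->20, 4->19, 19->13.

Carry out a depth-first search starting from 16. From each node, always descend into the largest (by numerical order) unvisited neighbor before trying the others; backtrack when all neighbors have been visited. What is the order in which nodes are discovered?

16 -> 20 -> 6 -> 12 -> 18 -> 9 -> 7 -> 14 -> 10 -> 17 -> 1 -> 19 -> 13 -> 11 -> 5 -> 2 -> 4 -> 3 -> 15 -> 8

Visit 16
16 → 20
20 → 6
6 → 12
12 → 18
18 → 9
18 → 7
7 → 14
7 → 10
10 → 17
18 → 1
1 → 19
19 → 13
19 → 11
11 → 5
19 → 2
1 → 4
12 → 3
16 → 15
16 → 8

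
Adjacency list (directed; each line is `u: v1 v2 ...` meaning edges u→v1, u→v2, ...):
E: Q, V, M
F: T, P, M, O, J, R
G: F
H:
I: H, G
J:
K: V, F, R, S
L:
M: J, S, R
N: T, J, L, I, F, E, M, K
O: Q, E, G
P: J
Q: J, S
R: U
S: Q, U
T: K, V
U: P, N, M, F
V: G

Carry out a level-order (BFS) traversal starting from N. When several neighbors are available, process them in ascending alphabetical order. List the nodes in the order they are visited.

Visit N; enqueue E, F, I, J, K, L, M, T → queue [E, F, I, J, K, L, M, T]
Visit E; enqueue Q, V → queue [F, I, J, K, L, M, T, Q, V]
Visit F; enqueue O, P, R → queue [I, J, K, L, M, T, Q, V, O, P, R]
Visit I; enqueue G, H → queue [J, K, L, M, T, Q, V, O, P, R, G, H]
Visit J → queue [K, L, M, T, Q, V, O, P, R, G, H]
Visit K; enqueue S → queue [L, M, T, Q, V, O, P, R, G, H, S]
Visit L → queue [M, T, Q, V, O, P, R, G, H, S]
Visit M → queue [T, Q, V, O, P, R, G, H, S]
Visit T → queue [Q, V, O, P, R, G, H, S]
Visit Q → queue [V, O, P, R, G, H, S]
Visit V → queue [O, P, R, G, H, S]
Visit O → queue [P, R, G, H, S]
Visit P → queue [R, G, H, S]
Visit R; enqueue U → queue [G, H, S, U]
Visit G → queue [H, S, U]
Visit H → queue [S, U]
Visit S → queue [U]
Visit U → queue []

N → E → F → I → J → K → L → M → T → Q → V → O → P → R → G → H → S → U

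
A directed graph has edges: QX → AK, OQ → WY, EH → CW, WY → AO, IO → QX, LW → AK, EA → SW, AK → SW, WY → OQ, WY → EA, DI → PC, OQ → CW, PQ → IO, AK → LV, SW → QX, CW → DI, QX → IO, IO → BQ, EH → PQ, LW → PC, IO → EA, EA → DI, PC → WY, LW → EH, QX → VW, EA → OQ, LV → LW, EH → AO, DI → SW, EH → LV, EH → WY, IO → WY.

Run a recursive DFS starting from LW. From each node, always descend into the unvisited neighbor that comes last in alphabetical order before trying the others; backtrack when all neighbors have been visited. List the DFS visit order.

LW → PC → WY → OQ → CW → DI → SW → QX → VW → IO → EA → BQ → AK → LV → AO → EH → PQ

Visit LW
LW → PC
PC → WY
WY → OQ
OQ → CW
CW → DI
DI → SW
SW → QX
QX → VW
QX → IO
IO → EA
IO → BQ
QX → AK
AK → LV
WY → AO
LW → EH
EH → PQ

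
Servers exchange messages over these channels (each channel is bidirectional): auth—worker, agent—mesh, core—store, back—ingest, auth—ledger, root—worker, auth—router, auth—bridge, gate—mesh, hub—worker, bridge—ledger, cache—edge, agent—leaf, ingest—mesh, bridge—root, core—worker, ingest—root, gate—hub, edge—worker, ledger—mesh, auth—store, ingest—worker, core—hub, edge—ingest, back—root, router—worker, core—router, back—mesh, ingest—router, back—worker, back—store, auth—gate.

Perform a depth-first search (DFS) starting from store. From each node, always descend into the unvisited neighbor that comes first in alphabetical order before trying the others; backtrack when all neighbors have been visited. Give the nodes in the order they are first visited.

Visit store
store → auth
auth → bridge
bridge → ledger
ledger → mesh
mesh → agent
agent → leaf
mesh → back
back → ingest
ingest → edge
edge → cache
edge → worker
worker → core
core → hub
hub → gate
core → router
worker → root

store → auth → bridge → ledger → mesh → agent → leaf → back → ingest → edge → cache → worker → core → hub → gate → router → root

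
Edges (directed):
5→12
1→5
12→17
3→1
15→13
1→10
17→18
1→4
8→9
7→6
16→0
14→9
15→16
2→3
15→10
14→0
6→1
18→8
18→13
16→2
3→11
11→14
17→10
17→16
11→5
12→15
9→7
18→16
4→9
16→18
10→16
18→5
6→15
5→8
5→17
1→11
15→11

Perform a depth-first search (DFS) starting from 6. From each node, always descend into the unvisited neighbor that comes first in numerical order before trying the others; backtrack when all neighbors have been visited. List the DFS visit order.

6, 1, 4, 9, 7, 5, 8, 12, 15, 10, 16, 0, 2, 3, 11, 14, 18, 13, 17

Visit 6
6 → 1
1 → 4
4 → 9
9 → 7
1 → 5
5 → 8
5 → 12
12 → 15
15 → 10
10 → 16
16 → 0
16 → 2
2 → 3
3 → 11
11 → 14
16 → 18
18 → 13
12 → 17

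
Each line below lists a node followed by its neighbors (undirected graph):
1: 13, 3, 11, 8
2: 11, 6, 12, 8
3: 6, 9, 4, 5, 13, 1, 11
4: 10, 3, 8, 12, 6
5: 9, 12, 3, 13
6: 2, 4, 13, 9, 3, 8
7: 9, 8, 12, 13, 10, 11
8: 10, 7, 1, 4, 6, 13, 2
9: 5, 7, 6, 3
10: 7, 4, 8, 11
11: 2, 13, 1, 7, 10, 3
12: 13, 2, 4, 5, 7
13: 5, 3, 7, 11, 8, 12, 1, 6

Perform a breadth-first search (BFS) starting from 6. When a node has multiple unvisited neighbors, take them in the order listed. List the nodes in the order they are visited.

Visit 6; enqueue 2, 4, 13, 9, 3, 8 → queue [2, 4, 13, 9, 3, 8]
Visit 2; enqueue 11, 12 → queue [4, 13, 9, 3, 8, 11, 12]
Visit 4; enqueue 10 → queue [13, 9, 3, 8, 11, 12, 10]
Visit 13; enqueue 5, 7, 1 → queue [9, 3, 8, 11, 12, 10, 5, 7, 1]
Visit 9 → queue [3, 8, 11, 12, 10, 5, 7, 1]
Visit 3 → queue [8, 11, 12, 10, 5, 7, 1]
Visit 8 → queue [11, 12, 10, 5, 7, 1]
Visit 11 → queue [12, 10, 5, 7, 1]
Visit 12 → queue [10, 5, 7, 1]
Visit 10 → queue [5, 7, 1]
Visit 5 → queue [7, 1]
Visit 7 → queue [1]
Visit 1 → queue []

6 → 2 → 4 → 13 → 9 → 3 → 8 → 11 → 12 → 10 → 5 → 7 → 1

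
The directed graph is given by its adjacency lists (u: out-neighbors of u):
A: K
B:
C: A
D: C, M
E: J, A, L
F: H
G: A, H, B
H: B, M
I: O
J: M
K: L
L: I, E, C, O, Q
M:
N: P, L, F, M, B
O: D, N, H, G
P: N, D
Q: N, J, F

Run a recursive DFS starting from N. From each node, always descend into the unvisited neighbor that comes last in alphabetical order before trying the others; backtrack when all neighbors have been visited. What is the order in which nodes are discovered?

Visit N
N → P
P → D
D → M
D → C
C → A
A → K
K → L
L → Q
Q → J
Q → F
F → H
H → B
L → O
O → G
L → I
L → E

N P D M C A K L Q J F H B O G I E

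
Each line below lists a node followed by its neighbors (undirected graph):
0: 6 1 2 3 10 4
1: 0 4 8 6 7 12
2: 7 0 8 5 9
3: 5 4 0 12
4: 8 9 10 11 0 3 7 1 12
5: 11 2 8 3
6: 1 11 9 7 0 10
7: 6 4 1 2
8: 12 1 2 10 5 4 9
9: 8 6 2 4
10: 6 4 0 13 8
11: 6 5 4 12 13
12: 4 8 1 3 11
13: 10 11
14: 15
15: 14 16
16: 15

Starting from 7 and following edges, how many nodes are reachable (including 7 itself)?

14

BFS from 7 visits: 7, 1, 2, 4, 6, 0, 8, 12, 5, 9, 3, 10, 11, 13
Reachable nodes: 14 of 17 total.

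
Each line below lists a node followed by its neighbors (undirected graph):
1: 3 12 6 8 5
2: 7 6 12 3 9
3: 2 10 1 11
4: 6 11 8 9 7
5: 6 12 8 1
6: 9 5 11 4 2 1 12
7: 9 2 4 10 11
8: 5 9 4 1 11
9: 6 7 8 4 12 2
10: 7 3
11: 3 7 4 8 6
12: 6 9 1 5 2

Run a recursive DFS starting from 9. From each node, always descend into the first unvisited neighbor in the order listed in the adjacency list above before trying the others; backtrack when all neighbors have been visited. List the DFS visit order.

Visit 9
9 → 6
6 → 5
5 → 12
12 → 1
1 → 3
3 → 2
2 → 7
7 → 4
4 → 11
11 → 8
7 → 10

9, 6, 5, 12, 1, 3, 2, 7, 4, 11, 8, 10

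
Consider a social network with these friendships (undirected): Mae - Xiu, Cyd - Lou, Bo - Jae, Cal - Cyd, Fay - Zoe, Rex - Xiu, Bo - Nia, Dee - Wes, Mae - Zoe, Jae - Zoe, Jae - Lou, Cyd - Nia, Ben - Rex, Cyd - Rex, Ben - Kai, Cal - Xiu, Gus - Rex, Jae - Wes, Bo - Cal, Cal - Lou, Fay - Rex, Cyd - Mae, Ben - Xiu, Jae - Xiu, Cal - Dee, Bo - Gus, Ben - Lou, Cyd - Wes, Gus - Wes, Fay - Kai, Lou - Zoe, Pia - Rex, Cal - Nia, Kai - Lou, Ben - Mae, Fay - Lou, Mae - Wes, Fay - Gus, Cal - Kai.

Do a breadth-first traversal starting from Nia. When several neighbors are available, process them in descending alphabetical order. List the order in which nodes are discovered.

Nia, Cyd, Cal, Bo, Wes, Rex, Mae, Lou, Xiu, Kai, Dee, Jae, Gus, Pia, Fay, Ben, Zoe

Visit Nia; enqueue Cyd, Cal, Bo → queue [Cyd, Cal, Bo]
Visit Cyd; enqueue Wes, Rex, Mae, Lou → queue [Cal, Bo, Wes, Rex, Mae, Lou]
Visit Cal; enqueue Xiu, Kai, Dee → queue [Bo, Wes, Rex, Mae, Lou, Xiu, Kai, Dee]
Visit Bo; enqueue Jae, Gus → queue [Wes, Rex, Mae, Lou, Xiu, Kai, Dee, Jae, Gus]
Visit Wes → queue [Rex, Mae, Lou, Xiu, Kai, Dee, Jae, Gus]
Visit Rex; enqueue Pia, Fay, Ben → queue [Mae, Lou, Xiu, Kai, Dee, Jae, Gus, Pia, Fay, Ben]
Visit Mae; enqueue Zoe → queue [Lou, Xiu, Kai, Dee, Jae, Gus, Pia, Fay, Ben, Zoe]
Visit Lou → queue [Xiu, Kai, Dee, Jae, Gus, Pia, Fay, Ben, Zoe]
Visit Xiu → queue [Kai, Dee, Jae, Gus, Pia, Fay, Ben, Zoe]
Visit Kai → queue [Dee, Jae, Gus, Pia, Fay, Ben, Zoe]
Visit Dee → queue [Jae, Gus, Pia, Fay, Ben, Zoe]
Visit Jae → queue [Gus, Pia, Fay, Ben, Zoe]
Visit Gus → queue [Pia, Fay, Ben, Zoe]
Visit Pia → queue [Fay, Ben, Zoe]
Visit Fay → queue [Ben, Zoe]
Visit Ben → queue [Zoe]
Visit Zoe → queue []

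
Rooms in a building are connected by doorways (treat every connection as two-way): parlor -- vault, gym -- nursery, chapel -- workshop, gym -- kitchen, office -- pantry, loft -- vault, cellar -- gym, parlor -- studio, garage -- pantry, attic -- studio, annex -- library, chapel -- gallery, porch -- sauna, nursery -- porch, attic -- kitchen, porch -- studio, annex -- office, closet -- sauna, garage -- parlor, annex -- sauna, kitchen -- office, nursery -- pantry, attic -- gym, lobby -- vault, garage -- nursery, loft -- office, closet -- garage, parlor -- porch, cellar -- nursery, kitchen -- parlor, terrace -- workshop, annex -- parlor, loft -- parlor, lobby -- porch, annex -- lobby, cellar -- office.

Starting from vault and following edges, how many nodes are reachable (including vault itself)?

BFS from vault visits: vault, parlor, loft, lobby, studio, porch, kitchen, garage, annex, office, attic, sauna, nursery, gym, pantry, closet, library, cellar
Reachable nodes: 18 of 22 total.

18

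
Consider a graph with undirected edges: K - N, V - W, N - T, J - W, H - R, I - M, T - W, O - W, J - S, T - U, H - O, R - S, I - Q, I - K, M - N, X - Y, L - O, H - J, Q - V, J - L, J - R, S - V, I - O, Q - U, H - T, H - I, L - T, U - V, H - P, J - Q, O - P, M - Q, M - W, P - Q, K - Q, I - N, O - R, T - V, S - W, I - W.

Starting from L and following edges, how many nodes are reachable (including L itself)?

16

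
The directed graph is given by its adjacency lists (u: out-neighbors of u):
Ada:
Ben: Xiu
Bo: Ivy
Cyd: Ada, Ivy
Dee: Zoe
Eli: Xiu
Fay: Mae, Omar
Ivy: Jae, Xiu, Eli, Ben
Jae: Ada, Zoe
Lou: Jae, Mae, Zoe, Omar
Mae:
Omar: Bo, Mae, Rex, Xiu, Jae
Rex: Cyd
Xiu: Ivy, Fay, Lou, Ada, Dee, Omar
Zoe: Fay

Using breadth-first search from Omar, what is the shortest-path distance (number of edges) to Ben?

Level 0: Omar
Level 1: Bo, Jae, Mae, Rex, Xiu
Level 2: Ada, Cyd, Dee, Fay, Ivy, Lou, Zoe
Level 3: Ben, Eli
Ben first appears at level 3.

3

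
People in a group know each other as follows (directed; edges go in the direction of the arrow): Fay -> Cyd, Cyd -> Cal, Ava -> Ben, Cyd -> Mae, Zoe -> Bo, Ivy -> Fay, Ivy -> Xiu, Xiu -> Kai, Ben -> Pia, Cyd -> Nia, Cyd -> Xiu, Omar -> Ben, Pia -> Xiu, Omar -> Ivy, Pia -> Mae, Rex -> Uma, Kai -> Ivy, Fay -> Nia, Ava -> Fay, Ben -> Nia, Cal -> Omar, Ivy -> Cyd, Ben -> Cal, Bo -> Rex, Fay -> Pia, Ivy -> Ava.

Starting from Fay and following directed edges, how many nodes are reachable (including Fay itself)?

BFS from Fay visits: Fay, Cyd, Nia, Pia, Cal, Mae, Xiu, Omar, Kai, Ben, Ivy, Ava
Reachable nodes: 12 of 16 total.

12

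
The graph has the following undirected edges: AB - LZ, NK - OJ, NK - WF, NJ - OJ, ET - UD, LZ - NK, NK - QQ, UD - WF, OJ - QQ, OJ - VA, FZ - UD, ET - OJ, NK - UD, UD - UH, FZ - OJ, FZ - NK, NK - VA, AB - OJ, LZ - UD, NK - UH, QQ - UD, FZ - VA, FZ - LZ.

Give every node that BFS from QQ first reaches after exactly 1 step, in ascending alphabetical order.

NK, OJ, UD

Level 0: QQ
Level 1: NK, OJ, UD
Level 2: AB, ET, FZ, LZ, NJ, UH, VA, WF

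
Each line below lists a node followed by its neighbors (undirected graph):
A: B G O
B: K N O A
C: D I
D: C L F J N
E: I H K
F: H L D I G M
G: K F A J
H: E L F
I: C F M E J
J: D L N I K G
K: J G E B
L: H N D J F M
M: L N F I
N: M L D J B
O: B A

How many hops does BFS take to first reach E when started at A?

Level 0: A
Level 1: B, G, O
Level 2: F, J, K, N
Level 3: D, E, H, I, L, M
Level 4: C
E first appears at level 3.

3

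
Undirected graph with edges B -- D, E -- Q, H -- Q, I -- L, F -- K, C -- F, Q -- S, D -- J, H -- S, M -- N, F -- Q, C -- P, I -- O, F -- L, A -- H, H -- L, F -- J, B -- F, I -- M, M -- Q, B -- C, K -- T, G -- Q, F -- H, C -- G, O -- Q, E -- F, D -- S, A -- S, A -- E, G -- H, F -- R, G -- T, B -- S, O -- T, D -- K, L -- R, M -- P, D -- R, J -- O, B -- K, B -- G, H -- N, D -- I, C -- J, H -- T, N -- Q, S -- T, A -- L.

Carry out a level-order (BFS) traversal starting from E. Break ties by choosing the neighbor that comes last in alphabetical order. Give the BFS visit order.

E Q F A S O N M H G R L K J C B T D I P

Visit E; enqueue Q, F, A → queue [Q, F, A]
Visit Q; enqueue S, O, N, M, H, G → queue [F, A, S, O, N, M, H, G]
Visit F; enqueue R, L, K, J, C, B → queue [A, S, O, N, M, H, G, R, L, K, J, C, B]
Visit A → queue [S, O, N, M, H, G, R, L, K, J, C, B]
Visit S; enqueue T, D → queue [O, N, M, H, G, R, L, K, J, C, B, T, D]
Visit O; enqueue I → queue [N, M, H, G, R, L, K, J, C, B, T, D, I]
Visit N → queue [M, H, G, R, L, K, J, C, B, T, D, I]
Visit M; enqueue P → queue [H, G, R, L, K, J, C, B, T, D, I, P]
Visit H → queue [G, R, L, K, J, C, B, T, D, I, P]
Visit G → queue [R, L, K, J, C, B, T, D, I, P]
Visit R → queue [L, K, J, C, B, T, D, I, P]
Visit L → queue [K, J, C, B, T, D, I, P]
Visit K → queue [J, C, B, T, D, I, P]
Visit J → queue [C, B, T, D, I, P]
Visit C → queue [B, T, D, I, P]
Visit B → queue [T, D, I, P]
Visit T → queue [D, I, P]
Visit D → queue [I, P]
Visit I → queue [P]
Visit P → queue []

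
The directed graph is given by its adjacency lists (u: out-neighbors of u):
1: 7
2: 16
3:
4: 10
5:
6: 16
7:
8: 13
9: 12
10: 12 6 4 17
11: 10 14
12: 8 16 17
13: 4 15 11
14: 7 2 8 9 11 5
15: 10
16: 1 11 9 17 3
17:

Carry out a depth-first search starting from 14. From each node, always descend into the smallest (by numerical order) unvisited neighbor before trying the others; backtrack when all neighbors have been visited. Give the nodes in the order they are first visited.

14 2 16 1 7 3 9 12 8 13 4 10 6 17 11 15 5

Visit 14
14 → 2
2 → 16
16 → 1
1 → 7
16 → 3
16 → 9
9 → 12
12 → 8
8 → 13
13 → 4
4 → 10
10 → 6
10 → 17
13 → 11
13 → 15
14 → 5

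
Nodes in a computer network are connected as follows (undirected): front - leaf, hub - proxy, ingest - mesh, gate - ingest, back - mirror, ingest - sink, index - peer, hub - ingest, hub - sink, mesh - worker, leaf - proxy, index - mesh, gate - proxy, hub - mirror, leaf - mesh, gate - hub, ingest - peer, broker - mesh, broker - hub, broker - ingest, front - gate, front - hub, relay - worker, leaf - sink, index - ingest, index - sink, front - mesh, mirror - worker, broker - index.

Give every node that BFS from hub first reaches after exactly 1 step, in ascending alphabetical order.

Level 0: hub
Level 1: broker, front, gate, ingest, mirror, proxy, sink
Level 2: back, index, leaf, mesh, peer, worker
Level 3: relay

broker, front, gate, ingest, mirror, proxy, sink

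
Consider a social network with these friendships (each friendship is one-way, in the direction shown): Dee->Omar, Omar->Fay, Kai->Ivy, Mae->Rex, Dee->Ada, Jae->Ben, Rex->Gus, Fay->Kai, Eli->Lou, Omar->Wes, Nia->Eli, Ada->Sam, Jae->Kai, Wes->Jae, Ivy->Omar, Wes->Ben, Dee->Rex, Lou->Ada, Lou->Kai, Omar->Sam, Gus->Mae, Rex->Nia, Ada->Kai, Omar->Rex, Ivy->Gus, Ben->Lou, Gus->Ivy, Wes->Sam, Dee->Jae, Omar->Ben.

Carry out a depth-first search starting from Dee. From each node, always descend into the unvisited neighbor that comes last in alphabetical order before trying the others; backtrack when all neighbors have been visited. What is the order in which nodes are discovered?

Dee, Rex, Nia, Eli, Lou, Kai, Ivy, Omar, Wes, Sam, Jae, Ben, Fay, Gus, Mae, Ada

Visit Dee
Dee → Rex
Rex → Nia
Nia → Eli
Eli → Lou
Lou → Kai
Kai → Ivy
Ivy → Omar
Omar → Wes
Wes → Sam
Wes → Jae
Jae → Ben
Omar → Fay
Ivy → Gus
Gus → Mae
Lou → Ada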